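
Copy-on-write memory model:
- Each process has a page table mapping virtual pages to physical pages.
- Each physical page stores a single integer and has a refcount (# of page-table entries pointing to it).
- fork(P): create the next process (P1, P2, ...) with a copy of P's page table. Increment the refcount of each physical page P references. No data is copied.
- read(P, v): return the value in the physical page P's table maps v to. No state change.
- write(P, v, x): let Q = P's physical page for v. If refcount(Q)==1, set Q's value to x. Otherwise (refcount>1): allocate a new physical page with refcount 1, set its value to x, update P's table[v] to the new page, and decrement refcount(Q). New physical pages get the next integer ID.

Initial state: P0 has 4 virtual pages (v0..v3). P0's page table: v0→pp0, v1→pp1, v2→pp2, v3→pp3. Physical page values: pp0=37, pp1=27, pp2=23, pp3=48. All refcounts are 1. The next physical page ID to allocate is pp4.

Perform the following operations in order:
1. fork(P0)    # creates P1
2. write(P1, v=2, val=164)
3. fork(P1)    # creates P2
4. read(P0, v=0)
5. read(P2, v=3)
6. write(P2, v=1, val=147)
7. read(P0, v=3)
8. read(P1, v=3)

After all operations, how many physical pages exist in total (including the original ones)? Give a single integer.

Answer: 6

Derivation:
Op 1: fork(P0) -> P1. 4 ppages; refcounts: pp0:2 pp1:2 pp2:2 pp3:2
Op 2: write(P1, v2, 164). refcount(pp2)=2>1 -> COPY to pp4. 5 ppages; refcounts: pp0:2 pp1:2 pp2:1 pp3:2 pp4:1
Op 3: fork(P1) -> P2. 5 ppages; refcounts: pp0:3 pp1:3 pp2:1 pp3:3 pp4:2
Op 4: read(P0, v0) -> 37. No state change.
Op 5: read(P2, v3) -> 48. No state change.
Op 6: write(P2, v1, 147). refcount(pp1)=3>1 -> COPY to pp5. 6 ppages; refcounts: pp0:3 pp1:2 pp2:1 pp3:3 pp4:2 pp5:1
Op 7: read(P0, v3) -> 48. No state change.
Op 8: read(P1, v3) -> 48. No state change.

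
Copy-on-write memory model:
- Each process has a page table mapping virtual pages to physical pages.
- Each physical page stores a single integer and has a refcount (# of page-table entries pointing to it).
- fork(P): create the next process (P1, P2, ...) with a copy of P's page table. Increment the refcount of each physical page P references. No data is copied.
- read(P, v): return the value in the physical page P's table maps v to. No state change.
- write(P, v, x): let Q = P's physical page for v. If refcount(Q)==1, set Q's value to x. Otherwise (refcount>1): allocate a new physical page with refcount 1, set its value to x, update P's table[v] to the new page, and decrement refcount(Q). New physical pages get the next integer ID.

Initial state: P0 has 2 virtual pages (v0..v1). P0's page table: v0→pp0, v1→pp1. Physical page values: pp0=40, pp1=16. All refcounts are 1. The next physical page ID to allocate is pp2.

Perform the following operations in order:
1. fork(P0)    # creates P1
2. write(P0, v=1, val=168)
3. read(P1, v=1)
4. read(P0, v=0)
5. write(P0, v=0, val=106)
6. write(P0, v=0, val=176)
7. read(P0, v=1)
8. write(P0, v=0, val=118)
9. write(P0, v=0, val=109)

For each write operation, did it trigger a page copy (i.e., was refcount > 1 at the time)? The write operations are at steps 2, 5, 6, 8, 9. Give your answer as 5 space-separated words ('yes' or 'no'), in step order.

Op 1: fork(P0) -> P1. 2 ppages; refcounts: pp0:2 pp1:2
Op 2: write(P0, v1, 168). refcount(pp1)=2>1 -> COPY to pp2. 3 ppages; refcounts: pp0:2 pp1:1 pp2:1
Op 3: read(P1, v1) -> 16. No state change.
Op 4: read(P0, v0) -> 40. No state change.
Op 5: write(P0, v0, 106). refcount(pp0)=2>1 -> COPY to pp3. 4 ppages; refcounts: pp0:1 pp1:1 pp2:1 pp3:1
Op 6: write(P0, v0, 176). refcount(pp3)=1 -> write in place. 4 ppages; refcounts: pp0:1 pp1:1 pp2:1 pp3:1
Op 7: read(P0, v1) -> 168. No state change.
Op 8: write(P0, v0, 118). refcount(pp3)=1 -> write in place. 4 ppages; refcounts: pp0:1 pp1:1 pp2:1 pp3:1
Op 9: write(P0, v0, 109). refcount(pp3)=1 -> write in place. 4 ppages; refcounts: pp0:1 pp1:1 pp2:1 pp3:1

yes yes no no no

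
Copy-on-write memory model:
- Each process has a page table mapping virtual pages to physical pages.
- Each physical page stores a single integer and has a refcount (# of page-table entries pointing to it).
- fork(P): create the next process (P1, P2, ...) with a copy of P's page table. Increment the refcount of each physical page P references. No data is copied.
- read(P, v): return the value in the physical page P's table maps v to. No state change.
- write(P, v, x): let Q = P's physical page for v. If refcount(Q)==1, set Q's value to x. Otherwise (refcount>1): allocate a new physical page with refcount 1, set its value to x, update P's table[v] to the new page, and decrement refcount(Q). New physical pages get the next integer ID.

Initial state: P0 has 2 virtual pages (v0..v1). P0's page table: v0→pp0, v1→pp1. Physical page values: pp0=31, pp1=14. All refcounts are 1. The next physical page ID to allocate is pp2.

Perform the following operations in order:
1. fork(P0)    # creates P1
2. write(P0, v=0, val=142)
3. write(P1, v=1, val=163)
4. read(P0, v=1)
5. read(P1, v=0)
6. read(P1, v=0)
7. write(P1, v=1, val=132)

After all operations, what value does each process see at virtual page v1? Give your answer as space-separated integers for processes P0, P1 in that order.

Op 1: fork(P0) -> P1. 2 ppages; refcounts: pp0:2 pp1:2
Op 2: write(P0, v0, 142). refcount(pp0)=2>1 -> COPY to pp2. 3 ppages; refcounts: pp0:1 pp1:2 pp2:1
Op 3: write(P1, v1, 163). refcount(pp1)=2>1 -> COPY to pp3. 4 ppages; refcounts: pp0:1 pp1:1 pp2:1 pp3:1
Op 4: read(P0, v1) -> 14. No state change.
Op 5: read(P1, v0) -> 31. No state change.
Op 6: read(P1, v0) -> 31. No state change.
Op 7: write(P1, v1, 132). refcount(pp3)=1 -> write in place. 4 ppages; refcounts: pp0:1 pp1:1 pp2:1 pp3:1
P0: v1 -> pp1 = 14
P1: v1 -> pp3 = 132

Answer: 14 132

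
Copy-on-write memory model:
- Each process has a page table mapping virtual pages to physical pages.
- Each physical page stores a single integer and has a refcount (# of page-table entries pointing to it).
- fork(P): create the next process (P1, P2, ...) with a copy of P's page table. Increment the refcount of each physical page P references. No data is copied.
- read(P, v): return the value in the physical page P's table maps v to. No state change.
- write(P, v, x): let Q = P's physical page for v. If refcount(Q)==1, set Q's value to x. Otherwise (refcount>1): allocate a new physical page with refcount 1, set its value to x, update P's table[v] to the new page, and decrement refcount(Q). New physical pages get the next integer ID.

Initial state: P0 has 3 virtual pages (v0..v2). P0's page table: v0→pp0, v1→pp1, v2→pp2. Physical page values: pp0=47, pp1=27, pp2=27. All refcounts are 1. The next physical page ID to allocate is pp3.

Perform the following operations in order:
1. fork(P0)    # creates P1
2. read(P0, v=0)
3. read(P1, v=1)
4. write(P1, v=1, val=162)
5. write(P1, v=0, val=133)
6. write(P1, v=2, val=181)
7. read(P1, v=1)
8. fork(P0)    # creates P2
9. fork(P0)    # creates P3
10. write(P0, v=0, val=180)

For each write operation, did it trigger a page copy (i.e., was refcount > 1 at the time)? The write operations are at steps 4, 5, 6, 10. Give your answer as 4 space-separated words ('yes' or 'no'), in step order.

Op 1: fork(P0) -> P1. 3 ppages; refcounts: pp0:2 pp1:2 pp2:2
Op 2: read(P0, v0) -> 47. No state change.
Op 3: read(P1, v1) -> 27. No state change.
Op 4: write(P1, v1, 162). refcount(pp1)=2>1 -> COPY to pp3. 4 ppages; refcounts: pp0:2 pp1:1 pp2:2 pp3:1
Op 5: write(P1, v0, 133). refcount(pp0)=2>1 -> COPY to pp4. 5 ppages; refcounts: pp0:1 pp1:1 pp2:2 pp3:1 pp4:1
Op 6: write(P1, v2, 181). refcount(pp2)=2>1 -> COPY to pp5. 6 ppages; refcounts: pp0:1 pp1:1 pp2:1 pp3:1 pp4:1 pp5:1
Op 7: read(P1, v1) -> 162. No state change.
Op 8: fork(P0) -> P2. 6 ppages; refcounts: pp0:2 pp1:2 pp2:2 pp3:1 pp4:1 pp5:1
Op 9: fork(P0) -> P3. 6 ppages; refcounts: pp0:3 pp1:3 pp2:3 pp3:1 pp4:1 pp5:1
Op 10: write(P0, v0, 180). refcount(pp0)=3>1 -> COPY to pp6. 7 ppages; refcounts: pp0:2 pp1:3 pp2:3 pp3:1 pp4:1 pp5:1 pp6:1

yes yes yes yes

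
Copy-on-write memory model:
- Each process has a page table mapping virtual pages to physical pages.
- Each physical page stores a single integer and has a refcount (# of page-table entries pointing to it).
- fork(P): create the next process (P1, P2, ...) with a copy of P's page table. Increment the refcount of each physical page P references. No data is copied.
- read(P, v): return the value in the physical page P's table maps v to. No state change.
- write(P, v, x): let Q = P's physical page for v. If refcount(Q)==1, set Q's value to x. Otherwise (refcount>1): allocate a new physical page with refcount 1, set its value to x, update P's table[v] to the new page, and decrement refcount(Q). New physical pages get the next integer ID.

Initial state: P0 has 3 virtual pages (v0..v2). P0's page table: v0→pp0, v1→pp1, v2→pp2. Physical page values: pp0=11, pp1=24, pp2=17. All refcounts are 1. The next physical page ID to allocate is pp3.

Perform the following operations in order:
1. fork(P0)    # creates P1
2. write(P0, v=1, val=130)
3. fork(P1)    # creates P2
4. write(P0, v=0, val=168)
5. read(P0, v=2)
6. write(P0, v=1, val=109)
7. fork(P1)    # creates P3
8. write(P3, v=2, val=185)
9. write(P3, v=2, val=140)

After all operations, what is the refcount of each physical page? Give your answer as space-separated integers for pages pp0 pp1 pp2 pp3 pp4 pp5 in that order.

Op 1: fork(P0) -> P1. 3 ppages; refcounts: pp0:2 pp1:2 pp2:2
Op 2: write(P0, v1, 130). refcount(pp1)=2>1 -> COPY to pp3. 4 ppages; refcounts: pp0:2 pp1:1 pp2:2 pp3:1
Op 3: fork(P1) -> P2. 4 ppages; refcounts: pp0:3 pp1:2 pp2:3 pp3:1
Op 4: write(P0, v0, 168). refcount(pp0)=3>1 -> COPY to pp4. 5 ppages; refcounts: pp0:2 pp1:2 pp2:3 pp3:1 pp4:1
Op 5: read(P0, v2) -> 17. No state change.
Op 6: write(P0, v1, 109). refcount(pp3)=1 -> write in place. 5 ppages; refcounts: pp0:2 pp1:2 pp2:3 pp3:1 pp4:1
Op 7: fork(P1) -> P3. 5 ppages; refcounts: pp0:3 pp1:3 pp2:4 pp3:1 pp4:1
Op 8: write(P3, v2, 185). refcount(pp2)=4>1 -> COPY to pp5. 6 ppages; refcounts: pp0:3 pp1:3 pp2:3 pp3:1 pp4:1 pp5:1
Op 9: write(P3, v2, 140). refcount(pp5)=1 -> write in place. 6 ppages; refcounts: pp0:3 pp1:3 pp2:3 pp3:1 pp4:1 pp5:1

Answer: 3 3 3 1 1 1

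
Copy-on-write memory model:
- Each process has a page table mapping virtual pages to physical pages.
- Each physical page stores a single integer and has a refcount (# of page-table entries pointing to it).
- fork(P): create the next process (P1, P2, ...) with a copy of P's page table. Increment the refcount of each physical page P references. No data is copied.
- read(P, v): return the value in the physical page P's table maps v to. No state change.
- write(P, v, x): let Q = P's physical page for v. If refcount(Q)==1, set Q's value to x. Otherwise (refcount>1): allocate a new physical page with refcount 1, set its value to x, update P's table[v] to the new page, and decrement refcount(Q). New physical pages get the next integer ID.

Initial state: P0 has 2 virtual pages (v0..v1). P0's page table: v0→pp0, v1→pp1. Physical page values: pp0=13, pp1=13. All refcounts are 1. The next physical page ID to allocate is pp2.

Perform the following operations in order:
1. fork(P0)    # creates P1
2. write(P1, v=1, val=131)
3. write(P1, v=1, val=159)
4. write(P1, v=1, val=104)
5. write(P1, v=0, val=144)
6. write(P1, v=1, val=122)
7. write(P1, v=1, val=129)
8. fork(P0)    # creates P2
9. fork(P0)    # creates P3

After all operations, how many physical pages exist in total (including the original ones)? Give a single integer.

Answer: 4

Derivation:
Op 1: fork(P0) -> P1. 2 ppages; refcounts: pp0:2 pp1:2
Op 2: write(P1, v1, 131). refcount(pp1)=2>1 -> COPY to pp2. 3 ppages; refcounts: pp0:2 pp1:1 pp2:1
Op 3: write(P1, v1, 159). refcount(pp2)=1 -> write in place. 3 ppages; refcounts: pp0:2 pp1:1 pp2:1
Op 4: write(P1, v1, 104). refcount(pp2)=1 -> write in place. 3 ppages; refcounts: pp0:2 pp1:1 pp2:1
Op 5: write(P1, v0, 144). refcount(pp0)=2>1 -> COPY to pp3. 4 ppages; refcounts: pp0:1 pp1:1 pp2:1 pp3:1
Op 6: write(P1, v1, 122). refcount(pp2)=1 -> write in place. 4 ppages; refcounts: pp0:1 pp1:1 pp2:1 pp3:1
Op 7: write(P1, v1, 129). refcount(pp2)=1 -> write in place. 4 ppages; refcounts: pp0:1 pp1:1 pp2:1 pp3:1
Op 8: fork(P0) -> P2. 4 ppages; refcounts: pp0:2 pp1:2 pp2:1 pp3:1
Op 9: fork(P0) -> P3. 4 ppages; refcounts: pp0:3 pp1:3 pp2:1 pp3:1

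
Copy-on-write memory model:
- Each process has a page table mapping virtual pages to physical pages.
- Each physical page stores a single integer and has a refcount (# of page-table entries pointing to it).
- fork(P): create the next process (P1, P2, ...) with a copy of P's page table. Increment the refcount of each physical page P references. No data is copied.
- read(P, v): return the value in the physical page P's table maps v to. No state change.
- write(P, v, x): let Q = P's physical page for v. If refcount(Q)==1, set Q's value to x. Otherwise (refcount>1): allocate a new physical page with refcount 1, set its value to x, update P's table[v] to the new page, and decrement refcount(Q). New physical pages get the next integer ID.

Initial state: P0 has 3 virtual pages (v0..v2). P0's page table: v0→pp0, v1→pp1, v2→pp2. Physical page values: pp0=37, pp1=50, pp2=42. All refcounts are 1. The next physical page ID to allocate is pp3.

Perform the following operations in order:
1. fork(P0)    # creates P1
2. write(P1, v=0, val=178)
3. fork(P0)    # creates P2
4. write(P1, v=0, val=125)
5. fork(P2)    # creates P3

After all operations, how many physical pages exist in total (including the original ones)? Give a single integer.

Answer: 4

Derivation:
Op 1: fork(P0) -> P1. 3 ppages; refcounts: pp0:2 pp1:2 pp2:2
Op 2: write(P1, v0, 178). refcount(pp0)=2>1 -> COPY to pp3. 4 ppages; refcounts: pp0:1 pp1:2 pp2:2 pp3:1
Op 3: fork(P0) -> P2. 4 ppages; refcounts: pp0:2 pp1:3 pp2:3 pp3:1
Op 4: write(P1, v0, 125). refcount(pp3)=1 -> write in place. 4 ppages; refcounts: pp0:2 pp1:3 pp2:3 pp3:1
Op 5: fork(P2) -> P3. 4 ppages; refcounts: pp0:3 pp1:4 pp2:4 pp3:1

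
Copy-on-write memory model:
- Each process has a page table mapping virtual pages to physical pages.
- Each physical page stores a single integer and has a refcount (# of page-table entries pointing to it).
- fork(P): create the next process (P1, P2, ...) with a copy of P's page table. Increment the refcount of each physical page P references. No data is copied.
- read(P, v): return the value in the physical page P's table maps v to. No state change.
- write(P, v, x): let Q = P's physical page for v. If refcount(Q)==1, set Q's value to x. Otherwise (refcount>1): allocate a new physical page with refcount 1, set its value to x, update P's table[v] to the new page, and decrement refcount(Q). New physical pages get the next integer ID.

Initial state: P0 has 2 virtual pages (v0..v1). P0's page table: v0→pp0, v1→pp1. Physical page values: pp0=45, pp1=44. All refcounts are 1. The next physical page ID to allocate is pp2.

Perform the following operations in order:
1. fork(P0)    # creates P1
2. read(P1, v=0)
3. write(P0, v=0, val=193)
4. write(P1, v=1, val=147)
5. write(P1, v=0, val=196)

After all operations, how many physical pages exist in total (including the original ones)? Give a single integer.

Answer: 4

Derivation:
Op 1: fork(P0) -> P1. 2 ppages; refcounts: pp0:2 pp1:2
Op 2: read(P1, v0) -> 45. No state change.
Op 3: write(P0, v0, 193). refcount(pp0)=2>1 -> COPY to pp2. 3 ppages; refcounts: pp0:1 pp1:2 pp2:1
Op 4: write(P1, v1, 147). refcount(pp1)=2>1 -> COPY to pp3. 4 ppages; refcounts: pp0:1 pp1:1 pp2:1 pp3:1
Op 5: write(P1, v0, 196). refcount(pp0)=1 -> write in place. 4 ppages; refcounts: pp0:1 pp1:1 pp2:1 pp3:1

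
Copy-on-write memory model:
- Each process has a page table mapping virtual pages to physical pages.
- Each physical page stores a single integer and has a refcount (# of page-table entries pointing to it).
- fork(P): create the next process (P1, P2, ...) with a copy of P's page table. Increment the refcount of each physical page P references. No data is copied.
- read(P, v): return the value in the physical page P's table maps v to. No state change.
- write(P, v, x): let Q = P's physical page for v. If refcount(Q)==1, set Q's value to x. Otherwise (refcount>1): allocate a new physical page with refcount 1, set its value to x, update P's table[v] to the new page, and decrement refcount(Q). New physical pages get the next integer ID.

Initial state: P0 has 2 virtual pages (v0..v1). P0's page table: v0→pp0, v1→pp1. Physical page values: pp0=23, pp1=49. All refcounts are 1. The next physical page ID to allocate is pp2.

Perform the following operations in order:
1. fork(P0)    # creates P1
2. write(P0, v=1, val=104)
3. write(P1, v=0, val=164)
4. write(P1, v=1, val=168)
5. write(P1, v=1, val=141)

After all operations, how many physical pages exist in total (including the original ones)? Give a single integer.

Op 1: fork(P0) -> P1. 2 ppages; refcounts: pp0:2 pp1:2
Op 2: write(P0, v1, 104). refcount(pp1)=2>1 -> COPY to pp2. 3 ppages; refcounts: pp0:2 pp1:1 pp2:1
Op 3: write(P1, v0, 164). refcount(pp0)=2>1 -> COPY to pp3. 4 ppages; refcounts: pp0:1 pp1:1 pp2:1 pp3:1
Op 4: write(P1, v1, 168). refcount(pp1)=1 -> write in place. 4 ppages; refcounts: pp0:1 pp1:1 pp2:1 pp3:1
Op 5: write(P1, v1, 141). refcount(pp1)=1 -> write in place. 4 ppages; refcounts: pp0:1 pp1:1 pp2:1 pp3:1

Answer: 4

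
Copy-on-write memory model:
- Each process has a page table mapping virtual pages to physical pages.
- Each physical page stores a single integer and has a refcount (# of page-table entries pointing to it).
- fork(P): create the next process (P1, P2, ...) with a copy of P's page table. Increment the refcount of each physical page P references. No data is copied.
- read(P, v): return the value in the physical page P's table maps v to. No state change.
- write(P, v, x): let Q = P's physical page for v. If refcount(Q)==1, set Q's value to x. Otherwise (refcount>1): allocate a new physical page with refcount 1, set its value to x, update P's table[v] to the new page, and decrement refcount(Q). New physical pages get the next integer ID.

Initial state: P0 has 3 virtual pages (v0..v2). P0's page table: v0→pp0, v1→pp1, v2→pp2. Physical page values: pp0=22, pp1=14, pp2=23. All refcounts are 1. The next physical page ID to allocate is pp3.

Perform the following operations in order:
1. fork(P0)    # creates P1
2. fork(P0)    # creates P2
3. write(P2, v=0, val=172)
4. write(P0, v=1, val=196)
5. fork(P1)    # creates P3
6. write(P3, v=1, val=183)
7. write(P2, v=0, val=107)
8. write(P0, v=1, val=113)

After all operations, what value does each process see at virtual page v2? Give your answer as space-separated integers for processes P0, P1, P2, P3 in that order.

Answer: 23 23 23 23

Derivation:
Op 1: fork(P0) -> P1. 3 ppages; refcounts: pp0:2 pp1:2 pp2:2
Op 2: fork(P0) -> P2. 3 ppages; refcounts: pp0:3 pp1:3 pp2:3
Op 3: write(P2, v0, 172). refcount(pp0)=3>1 -> COPY to pp3. 4 ppages; refcounts: pp0:2 pp1:3 pp2:3 pp3:1
Op 4: write(P0, v1, 196). refcount(pp1)=3>1 -> COPY to pp4. 5 ppages; refcounts: pp0:2 pp1:2 pp2:3 pp3:1 pp4:1
Op 5: fork(P1) -> P3. 5 ppages; refcounts: pp0:3 pp1:3 pp2:4 pp3:1 pp4:1
Op 6: write(P3, v1, 183). refcount(pp1)=3>1 -> COPY to pp5. 6 ppages; refcounts: pp0:3 pp1:2 pp2:4 pp3:1 pp4:1 pp5:1
Op 7: write(P2, v0, 107). refcount(pp3)=1 -> write in place. 6 ppages; refcounts: pp0:3 pp1:2 pp2:4 pp3:1 pp4:1 pp5:1
Op 8: write(P0, v1, 113). refcount(pp4)=1 -> write in place. 6 ppages; refcounts: pp0:3 pp1:2 pp2:4 pp3:1 pp4:1 pp5:1
P0: v2 -> pp2 = 23
P1: v2 -> pp2 = 23
P2: v2 -> pp2 = 23
P3: v2 -> pp2 = 23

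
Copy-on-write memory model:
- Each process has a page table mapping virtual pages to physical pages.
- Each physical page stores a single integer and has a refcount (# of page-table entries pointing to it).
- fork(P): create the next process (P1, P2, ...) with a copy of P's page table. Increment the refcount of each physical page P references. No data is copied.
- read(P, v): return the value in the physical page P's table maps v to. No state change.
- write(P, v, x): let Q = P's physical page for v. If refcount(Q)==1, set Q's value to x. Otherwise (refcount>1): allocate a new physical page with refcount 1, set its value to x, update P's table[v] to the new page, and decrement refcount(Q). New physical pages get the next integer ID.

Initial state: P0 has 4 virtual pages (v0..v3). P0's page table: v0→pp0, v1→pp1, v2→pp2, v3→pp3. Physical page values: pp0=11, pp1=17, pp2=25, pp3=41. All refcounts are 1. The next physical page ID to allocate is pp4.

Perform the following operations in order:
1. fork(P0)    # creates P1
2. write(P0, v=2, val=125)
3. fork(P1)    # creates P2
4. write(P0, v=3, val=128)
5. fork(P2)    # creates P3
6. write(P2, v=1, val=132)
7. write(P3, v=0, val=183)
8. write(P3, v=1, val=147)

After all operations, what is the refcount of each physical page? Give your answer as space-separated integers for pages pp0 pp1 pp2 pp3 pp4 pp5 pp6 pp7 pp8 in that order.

Op 1: fork(P0) -> P1. 4 ppages; refcounts: pp0:2 pp1:2 pp2:2 pp3:2
Op 2: write(P0, v2, 125). refcount(pp2)=2>1 -> COPY to pp4. 5 ppages; refcounts: pp0:2 pp1:2 pp2:1 pp3:2 pp4:1
Op 3: fork(P1) -> P2. 5 ppages; refcounts: pp0:3 pp1:3 pp2:2 pp3:3 pp4:1
Op 4: write(P0, v3, 128). refcount(pp3)=3>1 -> COPY to pp5. 6 ppages; refcounts: pp0:3 pp1:3 pp2:2 pp3:2 pp4:1 pp5:1
Op 5: fork(P2) -> P3. 6 ppages; refcounts: pp0:4 pp1:4 pp2:3 pp3:3 pp4:1 pp5:1
Op 6: write(P2, v1, 132). refcount(pp1)=4>1 -> COPY to pp6. 7 ppages; refcounts: pp0:4 pp1:3 pp2:3 pp3:3 pp4:1 pp5:1 pp6:1
Op 7: write(P3, v0, 183). refcount(pp0)=4>1 -> COPY to pp7. 8 ppages; refcounts: pp0:3 pp1:3 pp2:3 pp3:3 pp4:1 pp5:1 pp6:1 pp7:1
Op 8: write(P3, v1, 147). refcount(pp1)=3>1 -> COPY to pp8. 9 ppages; refcounts: pp0:3 pp1:2 pp2:3 pp3:3 pp4:1 pp5:1 pp6:1 pp7:1 pp8:1

Answer: 3 2 3 3 1 1 1 1 1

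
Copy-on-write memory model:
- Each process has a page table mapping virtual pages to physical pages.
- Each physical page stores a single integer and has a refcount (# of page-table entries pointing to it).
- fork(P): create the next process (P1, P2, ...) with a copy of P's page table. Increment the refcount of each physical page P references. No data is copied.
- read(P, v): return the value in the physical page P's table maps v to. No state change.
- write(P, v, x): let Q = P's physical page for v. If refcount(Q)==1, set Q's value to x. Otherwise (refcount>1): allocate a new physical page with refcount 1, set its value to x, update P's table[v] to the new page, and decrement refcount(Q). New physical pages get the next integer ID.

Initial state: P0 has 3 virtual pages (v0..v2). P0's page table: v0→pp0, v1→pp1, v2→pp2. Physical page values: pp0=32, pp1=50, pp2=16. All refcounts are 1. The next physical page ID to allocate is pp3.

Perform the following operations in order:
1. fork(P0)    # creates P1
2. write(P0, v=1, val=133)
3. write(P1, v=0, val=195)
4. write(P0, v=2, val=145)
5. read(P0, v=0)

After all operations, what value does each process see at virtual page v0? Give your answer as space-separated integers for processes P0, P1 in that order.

Answer: 32 195

Derivation:
Op 1: fork(P0) -> P1. 3 ppages; refcounts: pp0:2 pp1:2 pp2:2
Op 2: write(P0, v1, 133). refcount(pp1)=2>1 -> COPY to pp3. 4 ppages; refcounts: pp0:2 pp1:1 pp2:2 pp3:1
Op 3: write(P1, v0, 195). refcount(pp0)=2>1 -> COPY to pp4. 5 ppages; refcounts: pp0:1 pp1:1 pp2:2 pp3:1 pp4:1
Op 4: write(P0, v2, 145). refcount(pp2)=2>1 -> COPY to pp5. 6 ppages; refcounts: pp0:1 pp1:1 pp2:1 pp3:1 pp4:1 pp5:1
Op 5: read(P0, v0) -> 32. No state change.
P0: v0 -> pp0 = 32
P1: v0 -> pp4 = 195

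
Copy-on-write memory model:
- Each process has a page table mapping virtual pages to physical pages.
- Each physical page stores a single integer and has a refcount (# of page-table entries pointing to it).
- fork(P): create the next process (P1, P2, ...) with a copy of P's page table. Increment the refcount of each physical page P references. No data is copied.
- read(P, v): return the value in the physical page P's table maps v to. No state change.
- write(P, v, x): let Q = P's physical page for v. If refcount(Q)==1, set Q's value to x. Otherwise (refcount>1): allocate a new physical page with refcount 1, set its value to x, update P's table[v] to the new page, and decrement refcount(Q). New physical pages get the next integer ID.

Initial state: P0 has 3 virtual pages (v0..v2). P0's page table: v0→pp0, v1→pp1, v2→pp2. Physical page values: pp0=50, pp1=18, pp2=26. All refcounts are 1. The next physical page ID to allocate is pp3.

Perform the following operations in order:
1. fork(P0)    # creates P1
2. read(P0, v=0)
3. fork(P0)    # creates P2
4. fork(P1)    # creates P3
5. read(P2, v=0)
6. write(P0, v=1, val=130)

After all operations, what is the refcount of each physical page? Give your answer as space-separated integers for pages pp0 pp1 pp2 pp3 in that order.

Answer: 4 3 4 1

Derivation:
Op 1: fork(P0) -> P1. 3 ppages; refcounts: pp0:2 pp1:2 pp2:2
Op 2: read(P0, v0) -> 50. No state change.
Op 3: fork(P0) -> P2. 3 ppages; refcounts: pp0:3 pp1:3 pp2:3
Op 4: fork(P1) -> P3. 3 ppages; refcounts: pp0:4 pp1:4 pp2:4
Op 5: read(P2, v0) -> 50. No state change.
Op 6: write(P0, v1, 130). refcount(pp1)=4>1 -> COPY to pp3. 4 ppages; refcounts: pp0:4 pp1:3 pp2:4 pp3:1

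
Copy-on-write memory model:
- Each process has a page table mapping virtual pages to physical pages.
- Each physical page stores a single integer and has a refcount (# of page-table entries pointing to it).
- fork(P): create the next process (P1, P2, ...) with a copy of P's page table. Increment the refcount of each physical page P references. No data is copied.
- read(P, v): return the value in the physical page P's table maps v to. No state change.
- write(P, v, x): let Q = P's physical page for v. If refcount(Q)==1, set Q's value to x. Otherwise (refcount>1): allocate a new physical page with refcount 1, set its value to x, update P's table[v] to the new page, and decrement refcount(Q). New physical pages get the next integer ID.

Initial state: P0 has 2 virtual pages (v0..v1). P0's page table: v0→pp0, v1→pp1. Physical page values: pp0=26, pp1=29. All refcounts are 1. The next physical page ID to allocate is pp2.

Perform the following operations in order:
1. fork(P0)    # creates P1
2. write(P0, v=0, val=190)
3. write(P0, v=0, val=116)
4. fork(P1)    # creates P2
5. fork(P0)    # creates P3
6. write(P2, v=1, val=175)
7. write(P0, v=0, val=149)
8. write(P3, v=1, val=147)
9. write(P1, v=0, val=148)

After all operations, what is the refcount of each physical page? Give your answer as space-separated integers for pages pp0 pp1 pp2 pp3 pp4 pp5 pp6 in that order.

Answer: 1 2 1 1 1 1 1

Derivation:
Op 1: fork(P0) -> P1. 2 ppages; refcounts: pp0:2 pp1:2
Op 2: write(P0, v0, 190). refcount(pp0)=2>1 -> COPY to pp2. 3 ppages; refcounts: pp0:1 pp1:2 pp2:1
Op 3: write(P0, v0, 116). refcount(pp2)=1 -> write in place. 3 ppages; refcounts: pp0:1 pp1:2 pp2:1
Op 4: fork(P1) -> P2. 3 ppages; refcounts: pp0:2 pp1:3 pp2:1
Op 5: fork(P0) -> P3. 3 ppages; refcounts: pp0:2 pp1:4 pp2:2
Op 6: write(P2, v1, 175). refcount(pp1)=4>1 -> COPY to pp3. 4 ppages; refcounts: pp0:2 pp1:3 pp2:2 pp3:1
Op 7: write(P0, v0, 149). refcount(pp2)=2>1 -> COPY to pp4. 5 ppages; refcounts: pp0:2 pp1:3 pp2:1 pp3:1 pp4:1
Op 8: write(P3, v1, 147). refcount(pp1)=3>1 -> COPY to pp5. 6 ppages; refcounts: pp0:2 pp1:2 pp2:1 pp3:1 pp4:1 pp5:1
Op 9: write(P1, v0, 148). refcount(pp0)=2>1 -> COPY to pp6. 7 ppages; refcounts: pp0:1 pp1:2 pp2:1 pp3:1 pp4:1 pp5:1 pp6:1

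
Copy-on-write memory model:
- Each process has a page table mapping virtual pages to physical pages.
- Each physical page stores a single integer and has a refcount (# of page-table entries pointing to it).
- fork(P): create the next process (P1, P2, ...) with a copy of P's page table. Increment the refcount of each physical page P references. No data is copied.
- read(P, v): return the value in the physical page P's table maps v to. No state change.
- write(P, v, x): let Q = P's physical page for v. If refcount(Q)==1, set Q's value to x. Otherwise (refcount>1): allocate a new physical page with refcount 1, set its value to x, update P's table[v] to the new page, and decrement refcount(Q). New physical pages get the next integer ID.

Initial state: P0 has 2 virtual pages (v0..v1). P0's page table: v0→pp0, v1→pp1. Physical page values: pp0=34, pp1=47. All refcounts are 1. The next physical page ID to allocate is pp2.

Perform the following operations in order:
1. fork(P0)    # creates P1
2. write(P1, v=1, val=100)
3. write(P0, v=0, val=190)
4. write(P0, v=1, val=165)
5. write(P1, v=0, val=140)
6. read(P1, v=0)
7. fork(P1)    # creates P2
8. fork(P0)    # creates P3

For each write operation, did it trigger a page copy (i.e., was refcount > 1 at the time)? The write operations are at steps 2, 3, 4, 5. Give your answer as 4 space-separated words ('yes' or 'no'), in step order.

Op 1: fork(P0) -> P1. 2 ppages; refcounts: pp0:2 pp1:2
Op 2: write(P1, v1, 100). refcount(pp1)=2>1 -> COPY to pp2. 3 ppages; refcounts: pp0:2 pp1:1 pp2:1
Op 3: write(P0, v0, 190). refcount(pp0)=2>1 -> COPY to pp3. 4 ppages; refcounts: pp0:1 pp1:1 pp2:1 pp3:1
Op 4: write(P0, v1, 165). refcount(pp1)=1 -> write in place. 4 ppages; refcounts: pp0:1 pp1:1 pp2:1 pp3:1
Op 5: write(P1, v0, 140). refcount(pp0)=1 -> write in place. 4 ppages; refcounts: pp0:1 pp1:1 pp2:1 pp3:1
Op 6: read(P1, v0) -> 140. No state change.
Op 7: fork(P1) -> P2. 4 ppages; refcounts: pp0:2 pp1:1 pp2:2 pp3:1
Op 8: fork(P0) -> P3. 4 ppages; refcounts: pp0:2 pp1:2 pp2:2 pp3:2

yes yes no no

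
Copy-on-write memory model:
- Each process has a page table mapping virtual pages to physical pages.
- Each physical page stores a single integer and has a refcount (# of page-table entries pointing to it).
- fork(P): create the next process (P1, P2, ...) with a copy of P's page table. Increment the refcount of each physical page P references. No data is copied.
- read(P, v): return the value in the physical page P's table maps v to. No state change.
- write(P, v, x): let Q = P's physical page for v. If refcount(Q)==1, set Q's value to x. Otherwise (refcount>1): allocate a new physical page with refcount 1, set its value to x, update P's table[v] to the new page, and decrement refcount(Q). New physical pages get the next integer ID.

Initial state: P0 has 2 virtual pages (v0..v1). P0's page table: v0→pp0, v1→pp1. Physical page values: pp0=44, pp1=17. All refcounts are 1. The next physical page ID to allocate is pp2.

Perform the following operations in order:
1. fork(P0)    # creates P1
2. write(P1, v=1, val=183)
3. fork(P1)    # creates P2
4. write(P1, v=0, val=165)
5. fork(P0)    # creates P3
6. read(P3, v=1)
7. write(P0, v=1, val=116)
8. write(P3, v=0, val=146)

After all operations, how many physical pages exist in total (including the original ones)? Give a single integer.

Op 1: fork(P0) -> P1. 2 ppages; refcounts: pp0:2 pp1:2
Op 2: write(P1, v1, 183). refcount(pp1)=2>1 -> COPY to pp2. 3 ppages; refcounts: pp0:2 pp1:1 pp2:1
Op 3: fork(P1) -> P2. 3 ppages; refcounts: pp0:3 pp1:1 pp2:2
Op 4: write(P1, v0, 165). refcount(pp0)=3>1 -> COPY to pp3. 4 ppages; refcounts: pp0:2 pp1:1 pp2:2 pp3:1
Op 5: fork(P0) -> P3. 4 ppages; refcounts: pp0:3 pp1:2 pp2:2 pp3:1
Op 6: read(P3, v1) -> 17. No state change.
Op 7: write(P0, v1, 116). refcount(pp1)=2>1 -> COPY to pp4. 5 ppages; refcounts: pp0:3 pp1:1 pp2:2 pp3:1 pp4:1
Op 8: write(P3, v0, 146). refcount(pp0)=3>1 -> COPY to pp5. 6 ppages; refcounts: pp0:2 pp1:1 pp2:2 pp3:1 pp4:1 pp5:1

Answer: 6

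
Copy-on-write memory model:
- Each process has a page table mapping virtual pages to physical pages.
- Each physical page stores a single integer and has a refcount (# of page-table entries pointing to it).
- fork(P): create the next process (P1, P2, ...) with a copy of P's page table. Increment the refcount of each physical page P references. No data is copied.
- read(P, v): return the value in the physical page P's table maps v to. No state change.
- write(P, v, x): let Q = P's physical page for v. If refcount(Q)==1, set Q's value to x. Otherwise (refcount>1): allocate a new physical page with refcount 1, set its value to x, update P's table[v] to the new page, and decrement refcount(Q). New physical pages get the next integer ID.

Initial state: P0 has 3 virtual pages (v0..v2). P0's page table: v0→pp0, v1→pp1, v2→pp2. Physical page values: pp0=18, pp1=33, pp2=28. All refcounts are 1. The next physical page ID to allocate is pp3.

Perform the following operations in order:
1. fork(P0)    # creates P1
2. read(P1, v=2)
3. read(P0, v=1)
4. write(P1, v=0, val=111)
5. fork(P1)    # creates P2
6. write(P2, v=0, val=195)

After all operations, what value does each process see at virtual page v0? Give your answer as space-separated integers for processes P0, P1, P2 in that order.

Op 1: fork(P0) -> P1. 3 ppages; refcounts: pp0:2 pp1:2 pp2:2
Op 2: read(P1, v2) -> 28. No state change.
Op 3: read(P0, v1) -> 33. No state change.
Op 4: write(P1, v0, 111). refcount(pp0)=2>1 -> COPY to pp3. 4 ppages; refcounts: pp0:1 pp1:2 pp2:2 pp3:1
Op 5: fork(P1) -> P2. 4 ppages; refcounts: pp0:1 pp1:3 pp2:3 pp3:2
Op 6: write(P2, v0, 195). refcount(pp3)=2>1 -> COPY to pp4. 5 ppages; refcounts: pp0:1 pp1:3 pp2:3 pp3:1 pp4:1
P0: v0 -> pp0 = 18
P1: v0 -> pp3 = 111
P2: v0 -> pp4 = 195

Answer: 18 111 195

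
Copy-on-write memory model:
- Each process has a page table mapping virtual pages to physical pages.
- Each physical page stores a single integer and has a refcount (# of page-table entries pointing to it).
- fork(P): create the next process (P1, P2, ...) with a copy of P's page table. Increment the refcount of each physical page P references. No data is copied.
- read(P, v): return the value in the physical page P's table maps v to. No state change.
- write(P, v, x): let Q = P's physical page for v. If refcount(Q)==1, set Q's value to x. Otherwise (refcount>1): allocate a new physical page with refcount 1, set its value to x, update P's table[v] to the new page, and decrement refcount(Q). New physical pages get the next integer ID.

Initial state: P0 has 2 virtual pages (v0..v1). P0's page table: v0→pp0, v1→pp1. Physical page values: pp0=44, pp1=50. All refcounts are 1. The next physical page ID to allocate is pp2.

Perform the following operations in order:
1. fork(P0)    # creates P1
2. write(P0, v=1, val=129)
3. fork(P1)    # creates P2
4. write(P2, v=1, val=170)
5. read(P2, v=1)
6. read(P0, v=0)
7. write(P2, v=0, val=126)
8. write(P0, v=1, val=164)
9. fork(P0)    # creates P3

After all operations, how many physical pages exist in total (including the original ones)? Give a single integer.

Answer: 5

Derivation:
Op 1: fork(P0) -> P1. 2 ppages; refcounts: pp0:2 pp1:2
Op 2: write(P0, v1, 129). refcount(pp1)=2>1 -> COPY to pp2. 3 ppages; refcounts: pp0:2 pp1:1 pp2:1
Op 3: fork(P1) -> P2. 3 ppages; refcounts: pp0:3 pp1:2 pp2:1
Op 4: write(P2, v1, 170). refcount(pp1)=2>1 -> COPY to pp3. 4 ppages; refcounts: pp0:3 pp1:1 pp2:1 pp3:1
Op 5: read(P2, v1) -> 170. No state change.
Op 6: read(P0, v0) -> 44. No state change.
Op 7: write(P2, v0, 126). refcount(pp0)=3>1 -> COPY to pp4. 5 ppages; refcounts: pp0:2 pp1:1 pp2:1 pp3:1 pp4:1
Op 8: write(P0, v1, 164). refcount(pp2)=1 -> write in place. 5 ppages; refcounts: pp0:2 pp1:1 pp2:1 pp3:1 pp4:1
Op 9: fork(P0) -> P3. 5 ppages; refcounts: pp0:3 pp1:1 pp2:2 pp3:1 pp4:1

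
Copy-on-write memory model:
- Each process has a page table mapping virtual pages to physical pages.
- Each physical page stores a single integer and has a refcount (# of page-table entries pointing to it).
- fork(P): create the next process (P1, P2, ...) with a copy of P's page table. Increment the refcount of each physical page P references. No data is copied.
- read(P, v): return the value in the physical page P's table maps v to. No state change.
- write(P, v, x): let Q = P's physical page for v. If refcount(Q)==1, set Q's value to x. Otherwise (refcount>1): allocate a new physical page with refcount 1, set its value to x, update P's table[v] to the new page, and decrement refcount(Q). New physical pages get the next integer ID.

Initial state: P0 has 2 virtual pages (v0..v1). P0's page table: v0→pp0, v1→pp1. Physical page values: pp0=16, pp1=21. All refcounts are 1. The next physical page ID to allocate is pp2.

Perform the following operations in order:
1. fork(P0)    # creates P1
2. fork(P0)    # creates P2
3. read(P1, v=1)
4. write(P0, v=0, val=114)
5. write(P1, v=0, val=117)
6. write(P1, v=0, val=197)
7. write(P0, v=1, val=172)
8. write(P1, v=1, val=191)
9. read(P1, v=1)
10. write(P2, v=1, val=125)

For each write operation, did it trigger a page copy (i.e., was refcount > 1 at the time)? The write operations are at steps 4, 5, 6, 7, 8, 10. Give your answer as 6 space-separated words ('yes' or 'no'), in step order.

Op 1: fork(P0) -> P1. 2 ppages; refcounts: pp0:2 pp1:2
Op 2: fork(P0) -> P2. 2 ppages; refcounts: pp0:3 pp1:3
Op 3: read(P1, v1) -> 21. No state change.
Op 4: write(P0, v0, 114). refcount(pp0)=3>1 -> COPY to pp2. 3 ppages; refcounts: pp0:2 pp1:3 pp2:1
Op 5: write(P1, v0, 117). refcount(pp0)=2>1 -> COPY to pp3. 4 ppages; refcounts: pp0:1 pp1:3 pp2:1 pp3:1
Op 6: write(P1, v0, 197). refcount(pp3)=1 -> write in place. 4 ppages; refcounts: pp0:1 pp1:3 pp2:1 pp3:1
Op 7: write(P0, v1, 172). refcount(pp1)=3>1 -> COPY to pp4. 5 ppages; refcounts: pp0:1 pp1:2 pp2:1 pp3:1 pp4:1
Op 8: write(P1, v1, 191). refcount(pp1)=2>1 -> COPY to pp5. 6 ppages; refcounts: pp0:1 pp1:1 pp2:1 pp3:1 pp4:1 pp5:1
Op 9: read(P1, v1) -> 191. No state change.
Op 10: write(P2, v1, 125). refcount(pp1)=1 -> write in place. 6 ppages; refcounts: pp0:1 pp1:1 pp2:1 pp3:1 pp4:1 pp5:1

yes yes no yes yes no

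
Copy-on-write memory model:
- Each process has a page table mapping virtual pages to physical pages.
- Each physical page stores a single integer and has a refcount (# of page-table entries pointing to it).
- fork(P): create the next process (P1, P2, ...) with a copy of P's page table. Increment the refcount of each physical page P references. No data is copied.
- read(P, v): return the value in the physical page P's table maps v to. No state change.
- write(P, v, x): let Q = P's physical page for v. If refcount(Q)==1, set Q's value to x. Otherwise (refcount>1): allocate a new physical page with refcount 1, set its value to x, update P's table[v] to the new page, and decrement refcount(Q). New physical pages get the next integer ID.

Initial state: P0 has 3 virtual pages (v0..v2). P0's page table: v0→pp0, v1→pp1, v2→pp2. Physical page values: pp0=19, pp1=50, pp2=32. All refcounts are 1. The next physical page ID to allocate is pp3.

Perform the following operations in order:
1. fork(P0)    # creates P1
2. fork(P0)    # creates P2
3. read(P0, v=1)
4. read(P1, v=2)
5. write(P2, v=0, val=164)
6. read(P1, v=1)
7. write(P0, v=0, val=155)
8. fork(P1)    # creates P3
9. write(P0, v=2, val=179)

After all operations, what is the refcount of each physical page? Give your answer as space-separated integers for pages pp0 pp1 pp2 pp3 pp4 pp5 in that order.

Answer: 2 4 3 1 1 1

Derivation:
Op 1: fork(P0) -> P1. 3 ppages; refcounts: pp0:2 pp1:2 pp2:2
Op 2: fork(P0) -> P2. 3 ppages; refcounts: pp0:3 pp1:3 pp2:3
Op 3: read(P0, v1) -> 50. No state change.
Op 4: read(P1, v2) -> 32. No state change.
Op 5: write(P2, v0, 164). refcount(pp0)=3>1 -> COPY to pp3. 4 ppages; refcounts: pp0:2 pp1:3 pp2:3 pp3:1
Op 6: read(P1, v1) -> 50. No state change.
Op 7: write(P0, v0, 155). refcount(pp0)=2>1 -> COPY to pp4. 5 ppages; refcounts: pp0:1 pp1:3 pp2:3 pp3:1 pp4:1
Op 8: fork(P1) -> P3. 5 ppages; refcounts: pp0:2 pp1:4 pp2:4 pp3:1 pp4:1
Op 9: write(P0, v2, 179). refcount(pp2)=4>1 -> COPY to pp5. 6 ppages; refcounts: pp0:2 pp1:4 pp2:3 pp3:1 pp4:1 pp5:1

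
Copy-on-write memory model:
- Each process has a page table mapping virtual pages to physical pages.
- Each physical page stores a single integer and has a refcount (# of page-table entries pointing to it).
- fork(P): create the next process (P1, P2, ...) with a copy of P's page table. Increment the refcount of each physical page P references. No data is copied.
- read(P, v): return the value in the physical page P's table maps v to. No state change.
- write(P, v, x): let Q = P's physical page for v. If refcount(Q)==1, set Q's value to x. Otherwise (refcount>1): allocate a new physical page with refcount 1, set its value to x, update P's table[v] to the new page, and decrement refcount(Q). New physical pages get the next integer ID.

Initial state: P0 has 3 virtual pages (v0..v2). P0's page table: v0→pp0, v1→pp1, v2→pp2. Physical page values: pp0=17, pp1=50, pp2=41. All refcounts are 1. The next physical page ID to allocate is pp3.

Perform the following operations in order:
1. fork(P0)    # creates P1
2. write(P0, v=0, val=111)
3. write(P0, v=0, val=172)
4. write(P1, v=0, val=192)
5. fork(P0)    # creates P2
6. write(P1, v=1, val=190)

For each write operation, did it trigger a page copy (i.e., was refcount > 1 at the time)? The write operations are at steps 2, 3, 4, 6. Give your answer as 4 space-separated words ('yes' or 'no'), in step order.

Op 1: fork(P0) -> P1. 3 ppages; refcounts: pp0:2 pp1:2 pp2:2
Op 2: write(P0, v0, 111). refcount(pp0)=2>1 -> COPY to pp3. 4 ppages; refcounts: pp0:1 pp1:2 pp2:2 pp3:1
Op 3: write(P0, v0, 172). refcount(pp3)=1 -> write in place. 4 ppages; refcounts: pp0:1 pp1:2 pp2:2 pp3:1
Op 4: write(P1, v0, 192). refcount(pp0)=1 -> write in place. 4 ppages; refcounts: pp0:1 pp1:2 pp2:2 pp3:1
Op 5: fork(P0) -> P2. 4 ppages; refcounts: pp0:1 pp1:3 pp2:3 pp3:2
Op 6: write(P1, v1, 190). refcount(pp1)=3>1 -> COPY to pp4. 5 ppages; refcounts: pp0:1 pp1:2 pp2:3 pp3:2 pp4:1

yes no no yes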